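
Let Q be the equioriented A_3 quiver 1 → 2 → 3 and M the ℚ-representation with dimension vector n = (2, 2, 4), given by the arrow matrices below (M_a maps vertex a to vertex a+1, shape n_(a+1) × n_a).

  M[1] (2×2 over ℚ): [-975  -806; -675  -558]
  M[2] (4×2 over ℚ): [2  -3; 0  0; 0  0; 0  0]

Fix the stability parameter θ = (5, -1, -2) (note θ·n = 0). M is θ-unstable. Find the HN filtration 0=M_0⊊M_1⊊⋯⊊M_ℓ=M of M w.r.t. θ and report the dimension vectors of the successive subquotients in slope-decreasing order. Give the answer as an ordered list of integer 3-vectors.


Interval decomposition of M: I[1,1], I[1,3], I[2,2], I[3,3]^3.
HN type (ℓ=4): μ^(1)=5; μ^(2)=2/3; μ^(3)=-1; μ^(4)=-2

((1, 0, 0); (1, 1, 1); (0, 1, 0); (0, 0, 3))


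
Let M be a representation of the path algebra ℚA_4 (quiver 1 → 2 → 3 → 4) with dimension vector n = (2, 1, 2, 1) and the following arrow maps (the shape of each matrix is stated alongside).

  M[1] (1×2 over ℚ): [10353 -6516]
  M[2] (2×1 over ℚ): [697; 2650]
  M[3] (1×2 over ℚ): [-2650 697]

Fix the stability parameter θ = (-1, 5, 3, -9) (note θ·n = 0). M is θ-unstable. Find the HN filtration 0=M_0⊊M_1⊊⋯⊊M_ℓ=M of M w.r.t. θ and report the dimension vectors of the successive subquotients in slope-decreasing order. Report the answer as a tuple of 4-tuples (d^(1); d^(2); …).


Interval decomposition of M: I[1,1], I[1,3], I[3,4].
HN type (ℓ=3): μ^(1)=4; μ^(2)=-1; μ^(3)=-3

((0, 1, 1, 0); (2, 0, 0, 0); (0, 0, 1, 1))


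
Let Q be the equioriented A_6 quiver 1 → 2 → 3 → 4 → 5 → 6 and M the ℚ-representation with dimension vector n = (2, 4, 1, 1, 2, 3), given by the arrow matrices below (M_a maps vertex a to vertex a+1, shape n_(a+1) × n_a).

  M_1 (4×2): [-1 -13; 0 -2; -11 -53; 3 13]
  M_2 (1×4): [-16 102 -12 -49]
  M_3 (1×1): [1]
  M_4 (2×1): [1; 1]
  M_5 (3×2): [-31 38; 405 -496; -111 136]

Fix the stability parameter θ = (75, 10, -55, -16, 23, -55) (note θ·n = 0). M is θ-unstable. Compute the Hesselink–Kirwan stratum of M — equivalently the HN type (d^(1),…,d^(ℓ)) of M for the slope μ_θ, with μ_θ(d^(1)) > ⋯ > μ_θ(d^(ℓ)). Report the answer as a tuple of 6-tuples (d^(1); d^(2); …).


Via rank(M_{q-1}∘⋯∘M_p): M ≅ I[1,2], I[1,6], I[2,2]^2, I[5,6], I[6,6].
μ_θ-semistable layers: μ^(1)=85/2; μ^(2)=10; μ^(3)=-3; μ^(4)=-16; μ^(5)=-55

((1, 1, 0, 0, 0, 0); (0, 2, 0, 0, 0, 0); (1, 1, 1, 1, 1, 1); (0, 0, 0, 0, 1, 1); (0, 0, 0, 0, 0, 1))


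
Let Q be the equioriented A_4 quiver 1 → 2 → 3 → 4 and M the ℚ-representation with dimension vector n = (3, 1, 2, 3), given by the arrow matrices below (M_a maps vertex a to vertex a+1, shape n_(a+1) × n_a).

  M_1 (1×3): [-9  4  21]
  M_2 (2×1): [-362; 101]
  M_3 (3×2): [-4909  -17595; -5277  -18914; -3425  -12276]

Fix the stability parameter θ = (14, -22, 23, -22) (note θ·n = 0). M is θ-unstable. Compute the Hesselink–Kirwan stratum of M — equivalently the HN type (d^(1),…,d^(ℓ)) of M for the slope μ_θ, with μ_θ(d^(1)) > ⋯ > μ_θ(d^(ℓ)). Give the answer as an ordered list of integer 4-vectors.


Barcode: M ≅ I[1,1]^2, I[1,4], I[3,4], I[4,4]. HN layers by μ_θ (4 steps, strictly decreasing):
  μ^(1)=14; μ^(2)=1/2; μ^(3)=-4; μ^(4)=-22

((2, 0, 0, 0); (0, 0, 2, 2); (1, 1, 0, 0); (0, 0, 0, 1))


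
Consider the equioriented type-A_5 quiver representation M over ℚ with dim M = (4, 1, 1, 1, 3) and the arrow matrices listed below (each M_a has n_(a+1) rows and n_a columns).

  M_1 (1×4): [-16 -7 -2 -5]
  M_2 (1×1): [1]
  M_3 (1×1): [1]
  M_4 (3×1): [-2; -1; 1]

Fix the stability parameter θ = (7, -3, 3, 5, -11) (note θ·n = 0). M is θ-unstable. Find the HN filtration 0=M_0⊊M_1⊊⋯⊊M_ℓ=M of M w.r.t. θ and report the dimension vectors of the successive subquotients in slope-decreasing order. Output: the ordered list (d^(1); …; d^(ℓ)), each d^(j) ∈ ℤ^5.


Interval decomposition of M: I[1,1]^3, I[1,5], I[5,5]^2.
HN type (ℓ=3): μ^(1)=7; μ^(2)=1/5; μ^(3)=-11

((3, 0, 0, 0, 0); (1, 1, 1, 1, 1); (0, 0, 0, 0, 2))


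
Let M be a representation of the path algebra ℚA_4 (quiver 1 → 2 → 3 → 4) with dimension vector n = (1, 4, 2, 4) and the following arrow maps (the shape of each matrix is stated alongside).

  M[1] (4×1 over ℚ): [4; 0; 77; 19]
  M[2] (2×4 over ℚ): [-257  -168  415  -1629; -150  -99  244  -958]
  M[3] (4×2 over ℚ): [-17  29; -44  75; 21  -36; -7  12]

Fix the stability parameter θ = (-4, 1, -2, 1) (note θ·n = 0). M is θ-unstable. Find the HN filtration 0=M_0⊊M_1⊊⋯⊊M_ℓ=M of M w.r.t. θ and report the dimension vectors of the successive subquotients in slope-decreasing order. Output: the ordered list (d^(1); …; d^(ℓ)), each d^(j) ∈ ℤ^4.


Via rank(M_{q-1}∘⋯∘M_p): M ≅ I[1,4], I[2,2]^2, I[2,4], I[4,4]^2.
μ_θ-semistable layers: μ^(1)=1; μ^(2)=-1/2; μ^(3)=-4

((0, 2, 0, 4); (0, 2, 2, 0); (1, 0, 0, 0))


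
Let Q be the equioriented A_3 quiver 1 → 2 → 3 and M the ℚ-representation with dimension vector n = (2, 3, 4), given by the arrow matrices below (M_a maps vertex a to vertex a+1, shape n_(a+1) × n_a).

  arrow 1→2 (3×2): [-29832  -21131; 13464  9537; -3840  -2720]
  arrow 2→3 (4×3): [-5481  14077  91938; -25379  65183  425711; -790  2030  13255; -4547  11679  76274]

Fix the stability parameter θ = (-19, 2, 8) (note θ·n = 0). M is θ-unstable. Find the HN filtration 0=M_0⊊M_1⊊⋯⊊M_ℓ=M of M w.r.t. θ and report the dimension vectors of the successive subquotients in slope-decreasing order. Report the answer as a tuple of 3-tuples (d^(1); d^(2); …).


Interval decomposition of M: I[1,1], I[1,2], I[2,3]^2, I[3,3]^2.
HN type (ℓ=3): μ^(1)=8; μ^(2)=2; μ^(3)=-19

((0, 0, 4); (0, 3, 0); (2, 0, 0))


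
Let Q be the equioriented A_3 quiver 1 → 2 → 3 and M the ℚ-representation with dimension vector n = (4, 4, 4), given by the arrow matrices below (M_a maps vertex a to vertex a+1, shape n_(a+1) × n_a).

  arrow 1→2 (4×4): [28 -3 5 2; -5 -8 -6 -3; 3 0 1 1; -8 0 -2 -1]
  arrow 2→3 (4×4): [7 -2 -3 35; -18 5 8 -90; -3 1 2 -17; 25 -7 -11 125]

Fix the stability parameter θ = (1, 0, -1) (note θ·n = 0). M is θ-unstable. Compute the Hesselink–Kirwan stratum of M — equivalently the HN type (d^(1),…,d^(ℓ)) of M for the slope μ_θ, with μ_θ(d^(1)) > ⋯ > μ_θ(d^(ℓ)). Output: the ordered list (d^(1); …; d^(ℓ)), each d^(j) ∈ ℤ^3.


Interval decomposition of M: I[1,2], I[1,3]^3, I[3,3].
HN type (ℓ=3): μ^(1)=1/2; μ^(2)=0; μ^(3)=-1

((1, 1, 0); (3, 3, 3); (0, 0, 1))


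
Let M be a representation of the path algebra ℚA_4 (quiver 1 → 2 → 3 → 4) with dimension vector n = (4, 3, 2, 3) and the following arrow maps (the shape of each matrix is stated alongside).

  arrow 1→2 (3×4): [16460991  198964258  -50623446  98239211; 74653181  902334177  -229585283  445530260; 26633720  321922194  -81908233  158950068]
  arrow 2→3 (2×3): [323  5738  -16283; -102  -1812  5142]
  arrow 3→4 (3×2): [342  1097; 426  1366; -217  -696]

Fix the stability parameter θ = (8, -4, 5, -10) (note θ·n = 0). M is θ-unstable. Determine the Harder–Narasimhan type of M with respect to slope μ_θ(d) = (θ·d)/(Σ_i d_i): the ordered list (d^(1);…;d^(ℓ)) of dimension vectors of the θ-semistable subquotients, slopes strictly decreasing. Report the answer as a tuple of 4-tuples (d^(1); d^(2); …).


Barcode: M ≅ I[1,1], I[1,2]^2, I[1,4], I[3,4], I[4,4]. HN layers by μ_θ (5 steps, strictly decreasing):
  μ^(1)=8; μ^(2)=2; μ^(3)=-1/4; μ^(4)=-5/2; μ^(5)=-10

((1, 0, 0, 0); (2, 2, 0, 0); (1, 1, 1, 1); (0, 0, 1, 1); (0, 0, 0, 1))


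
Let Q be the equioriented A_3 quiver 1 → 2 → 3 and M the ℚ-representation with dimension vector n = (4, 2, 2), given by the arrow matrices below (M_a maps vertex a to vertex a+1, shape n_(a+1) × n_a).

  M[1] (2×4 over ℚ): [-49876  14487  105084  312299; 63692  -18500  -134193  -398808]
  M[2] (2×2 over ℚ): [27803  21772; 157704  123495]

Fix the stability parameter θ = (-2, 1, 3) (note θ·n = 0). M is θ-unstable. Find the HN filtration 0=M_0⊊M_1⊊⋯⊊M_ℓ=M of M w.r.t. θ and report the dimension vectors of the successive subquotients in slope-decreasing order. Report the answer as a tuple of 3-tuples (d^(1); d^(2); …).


Interval decomposition of M: I[1,1]^2, I[1,3]^2.
HN type (ℓ=3): μ^(1)=3; μ^(2)=1; μ^(3)=-2

((0, 0, 2); (0, 2, 0); (4, 0, 0))


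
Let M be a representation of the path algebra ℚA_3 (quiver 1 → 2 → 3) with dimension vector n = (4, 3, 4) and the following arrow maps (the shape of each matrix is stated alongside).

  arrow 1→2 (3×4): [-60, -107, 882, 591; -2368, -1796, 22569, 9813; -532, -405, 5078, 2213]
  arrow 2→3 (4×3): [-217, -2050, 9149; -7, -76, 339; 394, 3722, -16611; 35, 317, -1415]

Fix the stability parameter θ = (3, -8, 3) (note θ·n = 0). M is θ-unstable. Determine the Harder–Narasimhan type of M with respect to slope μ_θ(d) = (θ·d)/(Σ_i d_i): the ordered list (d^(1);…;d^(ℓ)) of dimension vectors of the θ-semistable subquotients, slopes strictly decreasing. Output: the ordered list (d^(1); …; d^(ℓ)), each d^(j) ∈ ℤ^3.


Via rank(M_{q-1}∘⋯∘M_p): M ≅ I[1,1], I[1,3]^3, I[3,3].
μ_θ-semistable layers: μ^(1)=3; μ^(2)=-5/2

((1, 0, 4); (3, 3, 0))


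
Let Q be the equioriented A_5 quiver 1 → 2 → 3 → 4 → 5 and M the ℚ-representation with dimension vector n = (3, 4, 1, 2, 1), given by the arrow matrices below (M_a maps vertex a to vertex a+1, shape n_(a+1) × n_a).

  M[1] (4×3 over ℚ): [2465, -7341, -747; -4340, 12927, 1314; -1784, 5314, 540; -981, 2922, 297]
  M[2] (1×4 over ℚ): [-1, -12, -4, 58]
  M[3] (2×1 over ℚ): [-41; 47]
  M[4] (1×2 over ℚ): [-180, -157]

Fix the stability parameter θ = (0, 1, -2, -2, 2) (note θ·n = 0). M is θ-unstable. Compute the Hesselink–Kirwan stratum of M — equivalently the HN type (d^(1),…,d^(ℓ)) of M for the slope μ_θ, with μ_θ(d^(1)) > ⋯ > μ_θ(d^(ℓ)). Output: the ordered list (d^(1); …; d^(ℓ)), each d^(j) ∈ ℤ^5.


Interval decomposition of M: I[1,1], I[1,2], I[1,5], I[2,2]^2, I[4,4].
HN type (ℓ=5): μ^(1)=2; μ^(2)=1; μ^(3)=0; μ^(4)=-3/4; μ^(5)=-2

((0, 0, 0, 0, 1); (0, 3, 0, 0, 0); (2, 0, 0, 0, 0); (1, 1, 1, 1, 0); (0, 0, 0, 1, 0))


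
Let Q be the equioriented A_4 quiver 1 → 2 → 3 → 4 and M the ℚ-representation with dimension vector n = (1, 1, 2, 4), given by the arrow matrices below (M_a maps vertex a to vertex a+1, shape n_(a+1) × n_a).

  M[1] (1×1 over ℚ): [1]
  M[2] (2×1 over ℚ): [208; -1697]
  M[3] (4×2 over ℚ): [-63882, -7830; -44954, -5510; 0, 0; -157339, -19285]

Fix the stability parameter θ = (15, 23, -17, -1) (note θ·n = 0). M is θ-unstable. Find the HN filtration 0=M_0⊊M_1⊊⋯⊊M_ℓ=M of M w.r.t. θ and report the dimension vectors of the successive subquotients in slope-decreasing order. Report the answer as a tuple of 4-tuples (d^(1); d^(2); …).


Via rank(M_{q-1}∘⋯∘M_p): M ≅ I[1,4], I[3,3], I[4,4]^3.
μ_θ-semistable layers: μ^(1)=5; μ^(2)=-1; μ^(3)=-17

((1, 1, 1, 1); (0, 0, 0, 3); (0, 0, 1, 0))


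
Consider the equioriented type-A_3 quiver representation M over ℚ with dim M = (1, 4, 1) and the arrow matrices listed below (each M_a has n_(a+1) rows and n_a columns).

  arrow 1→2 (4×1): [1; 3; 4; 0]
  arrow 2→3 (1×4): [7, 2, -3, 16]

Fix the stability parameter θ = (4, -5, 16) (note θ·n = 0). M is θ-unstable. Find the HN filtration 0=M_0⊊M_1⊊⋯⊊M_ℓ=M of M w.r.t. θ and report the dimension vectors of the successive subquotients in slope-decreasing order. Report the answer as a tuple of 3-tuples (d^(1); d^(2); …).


Interval decomposition of M: I[1,3], I[2,2]^3.
HN type (ℓ=3): μ^(1)=16; μ^(2)=-1/2; μ^(3)=-5

((0, 0, 1); (1, 1, 0); (0, 3, 0))


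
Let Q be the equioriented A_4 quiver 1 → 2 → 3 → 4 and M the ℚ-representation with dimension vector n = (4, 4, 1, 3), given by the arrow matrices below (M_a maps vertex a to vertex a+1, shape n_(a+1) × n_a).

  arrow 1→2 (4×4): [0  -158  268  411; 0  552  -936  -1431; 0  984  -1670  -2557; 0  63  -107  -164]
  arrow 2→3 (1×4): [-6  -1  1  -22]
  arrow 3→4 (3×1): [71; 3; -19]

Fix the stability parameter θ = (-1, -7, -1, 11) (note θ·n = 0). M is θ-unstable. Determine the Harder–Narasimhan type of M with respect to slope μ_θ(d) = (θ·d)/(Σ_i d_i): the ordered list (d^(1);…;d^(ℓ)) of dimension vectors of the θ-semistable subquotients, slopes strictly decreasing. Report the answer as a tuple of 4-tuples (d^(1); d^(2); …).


Via rank(M_{q-1}∘⋯∘M_p): M ≅ I[1,1], I[1,2]^2, I[1,4], I[2,2], I[4,4]^2.
μ_θ-semistable layers: μ^(1)=11; μ^(2)=-1; μ^(3)=-4; μ^(4)=-7

((0, 0, 0, 3); (1, 0, 1, 0); (3, 3, 0, 0); (0, 1, 0, 0))


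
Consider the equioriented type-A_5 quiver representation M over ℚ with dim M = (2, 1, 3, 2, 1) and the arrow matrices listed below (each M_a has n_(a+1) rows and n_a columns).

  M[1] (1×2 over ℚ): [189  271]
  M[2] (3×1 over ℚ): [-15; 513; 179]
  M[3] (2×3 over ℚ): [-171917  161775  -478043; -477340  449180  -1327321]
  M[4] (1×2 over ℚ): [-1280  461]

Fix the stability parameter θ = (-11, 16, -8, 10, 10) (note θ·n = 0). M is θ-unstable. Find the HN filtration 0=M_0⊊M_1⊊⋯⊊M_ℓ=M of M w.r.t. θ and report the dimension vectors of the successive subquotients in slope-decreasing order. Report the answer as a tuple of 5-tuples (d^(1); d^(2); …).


Barcode: M ≅ I[1,1], I[1,5], I[3,3], I[3,4]. HN layers by μ_θ (4 steps, strictly decreasing):
  μ^(1)=10; μ^(2)=4; μ^(3)=-8; μ^(4)=-11

((0, 0, 0, 2, 1); (0, 1, 1, 0, 0); (0, 0, 2, 0, 0); (2, 0, 0, 0, 0))


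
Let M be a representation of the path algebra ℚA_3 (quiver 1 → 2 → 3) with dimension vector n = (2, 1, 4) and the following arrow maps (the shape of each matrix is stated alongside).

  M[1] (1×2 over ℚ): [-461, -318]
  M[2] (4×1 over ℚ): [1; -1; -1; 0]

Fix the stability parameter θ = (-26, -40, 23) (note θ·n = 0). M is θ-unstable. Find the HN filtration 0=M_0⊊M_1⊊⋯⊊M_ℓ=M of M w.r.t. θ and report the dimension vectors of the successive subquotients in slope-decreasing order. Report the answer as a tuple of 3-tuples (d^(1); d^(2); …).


Barcode: M ≅ I[1,1], I[1,3], I[3,3]^3. HN layers by μ_θ (3 steps, strictly decreasing):
  μ^(1)=23; μ^(2)=-26; μ^(3)=-33

((0, 0, 4); (1, 0, 0); (1, 1, 0))


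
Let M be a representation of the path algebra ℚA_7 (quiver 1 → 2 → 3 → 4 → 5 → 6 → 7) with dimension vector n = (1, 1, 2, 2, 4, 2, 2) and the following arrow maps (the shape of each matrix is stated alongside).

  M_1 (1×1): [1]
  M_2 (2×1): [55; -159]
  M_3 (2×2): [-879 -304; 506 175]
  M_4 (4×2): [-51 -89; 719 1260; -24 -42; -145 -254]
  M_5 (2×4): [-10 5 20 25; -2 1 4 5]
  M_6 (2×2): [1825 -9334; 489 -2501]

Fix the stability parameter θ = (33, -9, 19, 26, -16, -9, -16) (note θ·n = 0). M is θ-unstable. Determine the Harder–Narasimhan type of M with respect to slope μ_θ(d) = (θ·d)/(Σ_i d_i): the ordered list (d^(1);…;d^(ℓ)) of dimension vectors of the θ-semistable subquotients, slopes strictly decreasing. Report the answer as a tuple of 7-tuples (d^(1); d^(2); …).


Via rank(M_{q-1}∘⋯∘M_p): M ≅ I[1,5], I[3,5], I[5,5], I[5,7], I[6,7].
μ_θ-semistable layers: μ^(1)=53/5; μ^(2)=29/3; μ^(3)=-25/2; μ^(4)=-16

((1, 1, 1, 1, 1, 0, 0); (0, 0, 1, 1, 1, 0, 0); (0, 0, 0, 0, 0, 2, 2); (0, 0, 0, 0, 2, 0, 0))


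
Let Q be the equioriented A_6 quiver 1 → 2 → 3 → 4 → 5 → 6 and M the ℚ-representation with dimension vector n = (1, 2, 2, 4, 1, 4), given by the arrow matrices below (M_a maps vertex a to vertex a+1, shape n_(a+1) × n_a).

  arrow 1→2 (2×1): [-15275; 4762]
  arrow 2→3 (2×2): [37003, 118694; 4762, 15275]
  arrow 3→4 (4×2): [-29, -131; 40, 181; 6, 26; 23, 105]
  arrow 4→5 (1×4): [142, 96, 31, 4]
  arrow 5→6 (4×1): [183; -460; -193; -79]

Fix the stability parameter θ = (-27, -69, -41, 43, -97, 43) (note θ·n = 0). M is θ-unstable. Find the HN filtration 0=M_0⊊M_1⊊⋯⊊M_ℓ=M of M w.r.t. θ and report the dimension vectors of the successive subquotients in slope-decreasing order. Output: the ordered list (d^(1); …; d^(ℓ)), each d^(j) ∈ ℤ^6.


Barcode: M ≅ I[1,4], I[2,4], I[4,4], I[4,6], I[6,6]^3. HN layers by μ_θ (5 steps, strictly decreasing):
  μ^(1)=43; μ^(2)=-27; μ^(3)=-41; μ^(4)=-48; μ^(5)=-69

((0, 0, 0, 3, 0, 4); (0, 0, 0, 1, 1, 0); (0, 0, 2, 0, 0, 0); (1, 1, 0, 0, 0, 0); (0, 1, 0, 0, 0, 0))


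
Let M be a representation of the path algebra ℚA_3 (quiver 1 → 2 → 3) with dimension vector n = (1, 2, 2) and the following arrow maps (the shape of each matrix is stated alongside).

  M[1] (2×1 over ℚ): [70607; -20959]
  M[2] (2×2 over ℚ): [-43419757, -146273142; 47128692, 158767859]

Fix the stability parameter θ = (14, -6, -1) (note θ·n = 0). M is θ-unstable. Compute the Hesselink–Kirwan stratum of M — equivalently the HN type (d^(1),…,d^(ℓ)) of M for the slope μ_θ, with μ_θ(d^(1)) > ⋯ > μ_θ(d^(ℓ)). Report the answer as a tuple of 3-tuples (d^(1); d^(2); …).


Barcode: M ≅ I[1,3], I[2,3]. HN layers by μ_θ (3 steps, strictly decreasing):
  μ^(1)=7/3; μ^(2)=-1; μ^(3)=-6

((1, 1, 1); (0, 0, 1); (0, 1, 0))


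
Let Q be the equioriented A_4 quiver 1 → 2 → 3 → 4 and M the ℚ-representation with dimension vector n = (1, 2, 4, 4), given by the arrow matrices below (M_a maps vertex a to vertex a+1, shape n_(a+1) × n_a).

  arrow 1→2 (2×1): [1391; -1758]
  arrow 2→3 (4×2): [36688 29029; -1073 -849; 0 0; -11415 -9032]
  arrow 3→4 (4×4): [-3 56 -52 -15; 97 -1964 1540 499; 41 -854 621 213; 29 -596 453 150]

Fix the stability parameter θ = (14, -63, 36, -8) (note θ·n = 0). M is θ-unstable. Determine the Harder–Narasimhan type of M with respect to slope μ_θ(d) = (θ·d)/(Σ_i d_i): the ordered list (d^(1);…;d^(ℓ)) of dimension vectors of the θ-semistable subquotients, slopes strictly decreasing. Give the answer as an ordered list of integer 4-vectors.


Via rank(M_{q-1}∘⋯∘M_p): M ≅ I[1,4], I[2,4], I[3,3], I[3,4], I[4,4].
μ_θ-semistable layers: μ^(1)=36; μ^(2)=14; μ^(3)=-8; μ^(4)=-49/2; μ^(5)=-63

((0, 0, 1, 0); (0, 0, 3, 3); (0, 0, 0, 1); (1, 1, 0, 0); (0, 1, 0, 0))


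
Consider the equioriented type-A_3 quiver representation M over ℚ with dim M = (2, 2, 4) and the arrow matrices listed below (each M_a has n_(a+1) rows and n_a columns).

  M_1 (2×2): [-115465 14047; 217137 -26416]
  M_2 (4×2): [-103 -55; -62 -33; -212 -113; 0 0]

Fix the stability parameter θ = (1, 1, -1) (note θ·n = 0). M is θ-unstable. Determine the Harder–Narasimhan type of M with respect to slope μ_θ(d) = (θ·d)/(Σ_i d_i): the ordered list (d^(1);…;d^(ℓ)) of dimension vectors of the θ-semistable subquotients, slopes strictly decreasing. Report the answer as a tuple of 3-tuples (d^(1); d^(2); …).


Via rank(M_{q-1}∘⋯∘M_p): M ≅ I[1,3]^2, I[3,3]^2.
μ_θ-semistable layers: μ^(1)=1/3; μ^(2)=-1

((2, 2, 2); (0, 0, 2))


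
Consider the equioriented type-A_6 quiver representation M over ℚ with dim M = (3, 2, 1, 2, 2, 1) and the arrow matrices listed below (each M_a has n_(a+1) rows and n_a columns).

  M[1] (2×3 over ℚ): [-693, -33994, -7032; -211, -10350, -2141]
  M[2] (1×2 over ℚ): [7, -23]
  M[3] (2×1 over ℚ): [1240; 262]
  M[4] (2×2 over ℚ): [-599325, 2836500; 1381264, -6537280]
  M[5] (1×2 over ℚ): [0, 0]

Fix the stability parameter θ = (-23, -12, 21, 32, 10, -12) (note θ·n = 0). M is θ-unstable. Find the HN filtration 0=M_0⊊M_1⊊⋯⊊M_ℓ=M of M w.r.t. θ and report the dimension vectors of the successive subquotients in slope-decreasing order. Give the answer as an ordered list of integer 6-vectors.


Barcode: M ≅ I[1,1], I[1,2], I[1,4], I[4,5], I[5,5], I[6,6]. HN layers by μ_θ (5 steps, strictly decreasing):
  μ^(1)=32; μ^(2)=21; μ^(3)=10; μ^(4)=-12; μ^(5)=-23

((0, 0, 0, 1, 0, 0); (0, 0, 1, 1, 1, 0); (0, 0, 0, 0, 1, 0); (0, 2, 0, 0, 0, 1); (3, 0, 0, 0, 0, 0))


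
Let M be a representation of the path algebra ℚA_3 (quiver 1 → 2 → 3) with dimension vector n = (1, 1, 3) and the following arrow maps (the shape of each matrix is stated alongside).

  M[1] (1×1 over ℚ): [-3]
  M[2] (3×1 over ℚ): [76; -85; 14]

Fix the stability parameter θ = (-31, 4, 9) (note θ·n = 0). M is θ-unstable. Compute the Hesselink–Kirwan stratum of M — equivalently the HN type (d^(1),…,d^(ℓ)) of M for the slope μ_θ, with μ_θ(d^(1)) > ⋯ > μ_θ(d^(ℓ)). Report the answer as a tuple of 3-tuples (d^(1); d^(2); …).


Barcode: M ≅ I[1,3], I[3,3]^2. HN layers by μ_θ (3 steps, strictly decreasing):
  μ^(1)=9; μ^(2)=4; μ^(3)=-31

((0, 0, 3); (0, 1, 0); (1, 0, 0))


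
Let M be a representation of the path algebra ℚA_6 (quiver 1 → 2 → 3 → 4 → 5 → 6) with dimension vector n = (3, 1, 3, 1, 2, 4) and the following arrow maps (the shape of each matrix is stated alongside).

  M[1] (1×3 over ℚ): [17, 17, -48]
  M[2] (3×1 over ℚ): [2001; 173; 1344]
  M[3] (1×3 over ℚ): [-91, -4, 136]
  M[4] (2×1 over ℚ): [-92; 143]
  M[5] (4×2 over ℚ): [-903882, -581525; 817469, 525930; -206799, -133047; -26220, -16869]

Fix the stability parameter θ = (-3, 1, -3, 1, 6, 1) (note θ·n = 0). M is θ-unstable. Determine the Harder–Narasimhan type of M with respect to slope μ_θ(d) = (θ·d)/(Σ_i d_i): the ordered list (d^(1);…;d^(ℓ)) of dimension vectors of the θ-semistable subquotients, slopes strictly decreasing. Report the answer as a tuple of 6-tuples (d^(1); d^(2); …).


Interval decomposition of M: I[1,1]^2, I[1,6], I[3,3]^2, I[5,6], I[6,6]^2.
HN type (ℓ=4): μ^(1)=7/2; μ^(2)=1; μ^(3)=-1; μ^(4)=-3

((0, 0, 0, 0, 2, 2); (0, 0, 0, 1, 0, 2); (0, 1, 1, 0, 0, 0); (3, 0, 2, 0, 0, 0))


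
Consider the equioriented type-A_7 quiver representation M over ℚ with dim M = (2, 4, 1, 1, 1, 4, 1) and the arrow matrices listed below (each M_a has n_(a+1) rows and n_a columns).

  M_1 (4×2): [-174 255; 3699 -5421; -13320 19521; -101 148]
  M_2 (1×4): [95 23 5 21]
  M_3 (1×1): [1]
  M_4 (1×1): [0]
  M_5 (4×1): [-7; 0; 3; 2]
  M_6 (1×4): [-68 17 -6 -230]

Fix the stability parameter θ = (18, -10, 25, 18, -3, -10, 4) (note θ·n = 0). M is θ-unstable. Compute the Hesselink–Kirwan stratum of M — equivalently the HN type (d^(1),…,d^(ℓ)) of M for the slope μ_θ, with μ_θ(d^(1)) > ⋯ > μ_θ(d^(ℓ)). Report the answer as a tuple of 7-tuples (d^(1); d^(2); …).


Interval decomposition of M: I[1,2], I[1,4], I[2,2]^2, I[5,7], I[6,6]^3.
HN type (ℓ=4): μ^(1)=43/2; μ^(2)=4; μ^(3)=-13/2; μ^(4)=-10

((0, 0, 1, 1, 0, 0, 0); (2, 2, 0, 0, 0, 0, 1); (0, 0, 0, 0, 1, 1, 0); (0, 2, 0, 0, 0, 3, 0))


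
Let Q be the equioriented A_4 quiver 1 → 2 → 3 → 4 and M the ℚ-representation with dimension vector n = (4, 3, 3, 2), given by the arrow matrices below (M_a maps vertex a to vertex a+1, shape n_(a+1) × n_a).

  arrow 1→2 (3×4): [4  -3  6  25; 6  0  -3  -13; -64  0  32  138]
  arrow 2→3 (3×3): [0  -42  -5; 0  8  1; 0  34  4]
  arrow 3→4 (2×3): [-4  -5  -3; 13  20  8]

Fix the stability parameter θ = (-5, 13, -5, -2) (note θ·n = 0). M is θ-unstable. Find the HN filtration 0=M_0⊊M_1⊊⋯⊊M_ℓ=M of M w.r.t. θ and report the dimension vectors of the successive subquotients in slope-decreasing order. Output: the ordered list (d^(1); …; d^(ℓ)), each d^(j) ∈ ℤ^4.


Via rank(M_{q-1}∘⋯∘M_p): M ≅ I[1,1], I[1,2], I[1,4]^2, I[3,3].
μ_θ-semistable layers: μ^(1)=13; μ^(2)=2; μ^(3)=-5

((0, 1, 0, 0); (0, 2, 2, 2); (4, 0, 1, 0))


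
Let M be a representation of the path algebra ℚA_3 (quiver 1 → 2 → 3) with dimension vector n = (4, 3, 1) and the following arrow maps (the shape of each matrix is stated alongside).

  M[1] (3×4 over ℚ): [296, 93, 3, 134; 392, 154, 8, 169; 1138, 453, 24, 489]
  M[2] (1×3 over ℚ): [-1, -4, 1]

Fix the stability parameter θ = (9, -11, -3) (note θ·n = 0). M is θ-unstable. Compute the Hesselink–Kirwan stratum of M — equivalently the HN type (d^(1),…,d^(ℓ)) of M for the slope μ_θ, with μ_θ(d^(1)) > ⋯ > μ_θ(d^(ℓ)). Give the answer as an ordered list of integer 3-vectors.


Interval decomposition of M: I[1,1], I[1,2]^2, I[1,3].
HN type (ℓ=3): μ^(1)=9; μ^(2)=-1; μ^(3)=-5/3

((1, 0, 0); (2, 2, 0); (1, 1, 1))


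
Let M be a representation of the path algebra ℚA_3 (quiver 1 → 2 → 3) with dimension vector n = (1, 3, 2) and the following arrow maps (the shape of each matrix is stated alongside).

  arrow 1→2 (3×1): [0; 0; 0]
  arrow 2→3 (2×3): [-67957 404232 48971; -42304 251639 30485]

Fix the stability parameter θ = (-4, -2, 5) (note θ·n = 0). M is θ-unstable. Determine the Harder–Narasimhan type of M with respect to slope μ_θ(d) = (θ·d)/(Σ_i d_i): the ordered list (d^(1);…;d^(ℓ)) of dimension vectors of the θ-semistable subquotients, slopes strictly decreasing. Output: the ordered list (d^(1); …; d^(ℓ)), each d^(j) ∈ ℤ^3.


Via rank(M_{q-1}∘⋯∘M_p): M ≅ I[1,1], I[2,2], I[2,3]^2.
μ_θ-semistable layers: μ^(1)=5; μ^(2)=-2; μ^(3)=-4

((0, 0, 2); (0, 3, 0); (1, 0, 0))


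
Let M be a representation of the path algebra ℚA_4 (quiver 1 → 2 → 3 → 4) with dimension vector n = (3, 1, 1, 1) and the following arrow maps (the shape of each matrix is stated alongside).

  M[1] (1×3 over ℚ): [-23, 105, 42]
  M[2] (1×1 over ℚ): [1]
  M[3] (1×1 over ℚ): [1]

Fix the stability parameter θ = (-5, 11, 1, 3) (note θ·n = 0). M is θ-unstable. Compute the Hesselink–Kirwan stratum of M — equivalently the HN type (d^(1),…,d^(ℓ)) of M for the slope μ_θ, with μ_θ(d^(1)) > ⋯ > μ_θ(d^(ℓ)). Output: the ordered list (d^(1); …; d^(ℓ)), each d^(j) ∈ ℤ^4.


Via rank(M_{q-1}∘⋯∘M_p): M ≅ I[1,1]^2, I[1,4].
μ_θ-semistable layers: μ^(1)=5; μ^(2)=-5

((0, 1, 1, 1); (3, 0, 0, 0))


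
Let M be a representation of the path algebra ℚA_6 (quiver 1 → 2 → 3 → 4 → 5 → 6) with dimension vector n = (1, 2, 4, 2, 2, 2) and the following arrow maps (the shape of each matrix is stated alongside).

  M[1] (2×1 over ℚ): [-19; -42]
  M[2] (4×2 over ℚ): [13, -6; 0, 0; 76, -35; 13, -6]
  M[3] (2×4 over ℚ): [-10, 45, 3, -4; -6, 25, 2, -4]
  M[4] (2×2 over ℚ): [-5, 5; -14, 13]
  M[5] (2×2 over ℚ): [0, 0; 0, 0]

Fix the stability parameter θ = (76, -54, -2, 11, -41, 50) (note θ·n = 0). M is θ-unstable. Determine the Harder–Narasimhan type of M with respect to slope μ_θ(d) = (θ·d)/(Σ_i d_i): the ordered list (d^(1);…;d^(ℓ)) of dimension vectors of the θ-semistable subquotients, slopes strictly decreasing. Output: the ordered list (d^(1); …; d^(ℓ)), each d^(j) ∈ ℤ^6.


Via rank(M_{q-1}∘⋯∘M_p): M ≅ I[1,5], I[2,5], I[3,3]^2, I[6,6]^2.
μ_θ-semistable layers: μ^(1)=50; μ^(2)=-2; μ^(3)=-32/3; μ^(4)=-54

((0, 0, 0, 0, 0, 2); (1, 1, 3, 1, 1, 0); (0, 0, 1, 1, 1, 0); (0, 1, 0, 0, 0, 0))


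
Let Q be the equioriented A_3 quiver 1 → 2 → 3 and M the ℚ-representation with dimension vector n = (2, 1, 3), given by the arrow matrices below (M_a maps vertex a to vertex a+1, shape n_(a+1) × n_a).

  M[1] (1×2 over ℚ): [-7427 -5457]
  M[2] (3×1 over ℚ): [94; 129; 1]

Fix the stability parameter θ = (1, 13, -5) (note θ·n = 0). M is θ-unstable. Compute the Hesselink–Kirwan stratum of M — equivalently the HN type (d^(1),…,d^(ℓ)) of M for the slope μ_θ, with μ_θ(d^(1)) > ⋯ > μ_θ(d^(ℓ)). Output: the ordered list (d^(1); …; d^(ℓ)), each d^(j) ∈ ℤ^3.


Barcode: M ≅ I[1,1], I[1,3], I[3,3]^2. HN layers by μ_θ (3 steps, strictly decreasing):
  μ^(1)=4; μ^(2)=1; μ^(3)=-5

((0, 1, 1); (2, 0, 0); (0, 0, 2))


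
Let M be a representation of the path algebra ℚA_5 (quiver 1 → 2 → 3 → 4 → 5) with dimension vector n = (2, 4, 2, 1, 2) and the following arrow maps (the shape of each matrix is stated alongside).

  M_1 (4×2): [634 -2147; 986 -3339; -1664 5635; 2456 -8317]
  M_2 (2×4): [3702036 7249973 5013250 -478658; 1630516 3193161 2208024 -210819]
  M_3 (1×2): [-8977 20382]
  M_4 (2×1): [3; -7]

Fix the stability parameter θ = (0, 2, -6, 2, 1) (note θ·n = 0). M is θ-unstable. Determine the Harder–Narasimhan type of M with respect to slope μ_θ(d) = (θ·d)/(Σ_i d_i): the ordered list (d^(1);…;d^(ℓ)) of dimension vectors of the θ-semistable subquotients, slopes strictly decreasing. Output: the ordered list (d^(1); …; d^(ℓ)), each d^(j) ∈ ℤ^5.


Barcode: M ≅ I[1,3], I[1,5], I[2,2]^2, I[5,5]. HN layers by μ_θ (4 steps, strictly decreasing):
  μ^(1)=2; μ^(2)=3/2; μ^(3)=1; μ^(4)=-4/3

((0, 2, 0, 0, 0); (0, 0, 0, 1, 1); (0, 0, 0, 0, 1); (2, 2, 2, 0, 0))


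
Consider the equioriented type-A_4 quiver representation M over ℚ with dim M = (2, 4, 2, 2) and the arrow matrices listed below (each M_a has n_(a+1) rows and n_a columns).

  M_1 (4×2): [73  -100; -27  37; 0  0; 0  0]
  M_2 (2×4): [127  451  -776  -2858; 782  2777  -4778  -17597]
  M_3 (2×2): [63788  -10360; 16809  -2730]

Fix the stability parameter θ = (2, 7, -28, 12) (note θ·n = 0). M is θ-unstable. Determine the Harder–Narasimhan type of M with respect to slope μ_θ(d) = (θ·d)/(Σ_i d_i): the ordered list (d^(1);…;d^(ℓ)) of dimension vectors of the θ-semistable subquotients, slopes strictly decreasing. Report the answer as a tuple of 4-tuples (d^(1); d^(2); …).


Via rank(M_{q-1}∘⋯∘M_p): M ≅ I[1,3], I[1,4], I[2,2]^2, I[4,4].
μ_θ-semistable layers: μ^(1)=12; μ^(2)=7; μ^(3)=-19/3

((0, 0, 0, 2); (0, 2, 0, 0); (2, 2, 2, 0))


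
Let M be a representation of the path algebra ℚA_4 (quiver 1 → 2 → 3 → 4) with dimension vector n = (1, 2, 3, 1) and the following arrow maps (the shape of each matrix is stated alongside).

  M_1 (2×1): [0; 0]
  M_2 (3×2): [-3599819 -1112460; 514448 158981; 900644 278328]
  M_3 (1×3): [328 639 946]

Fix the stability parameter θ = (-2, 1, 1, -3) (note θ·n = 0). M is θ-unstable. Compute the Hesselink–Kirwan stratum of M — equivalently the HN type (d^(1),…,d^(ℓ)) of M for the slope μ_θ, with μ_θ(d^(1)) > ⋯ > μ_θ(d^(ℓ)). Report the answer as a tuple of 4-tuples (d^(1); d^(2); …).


Interval decomposition of M: I[1,1], I[2,3], I[2,4], I[3,3].
HN type (ℓ=3): μ^(1)=1; μ^(2)=-1/3; μ^(3)=-2

((0, 1, 2, 0); (0, 1, 1, 1); (1, 0, 0, 0))


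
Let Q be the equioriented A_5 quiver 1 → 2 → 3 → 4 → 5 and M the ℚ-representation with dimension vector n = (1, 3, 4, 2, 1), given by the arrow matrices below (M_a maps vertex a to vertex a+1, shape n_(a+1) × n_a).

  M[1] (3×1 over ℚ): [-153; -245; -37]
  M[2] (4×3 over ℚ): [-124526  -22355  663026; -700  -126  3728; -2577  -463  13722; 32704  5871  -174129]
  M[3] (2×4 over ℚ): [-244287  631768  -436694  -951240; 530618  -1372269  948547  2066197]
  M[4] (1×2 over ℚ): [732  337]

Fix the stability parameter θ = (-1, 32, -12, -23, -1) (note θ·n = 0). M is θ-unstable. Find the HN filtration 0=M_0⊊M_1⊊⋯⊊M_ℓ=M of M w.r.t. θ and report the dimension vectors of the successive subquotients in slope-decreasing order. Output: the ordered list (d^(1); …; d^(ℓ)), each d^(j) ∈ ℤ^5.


Interval decomposition of M: I[1,4], I[2,3], I[2,5], I[3,3].
HN type (ℓ=3): μ^(1)=10; μ^(2)=-1; μ^(3)=-12

((0, 1, 1, 0, 0); (1, 2, 2, 2, 1); (0, 0, 1, 0, 0))


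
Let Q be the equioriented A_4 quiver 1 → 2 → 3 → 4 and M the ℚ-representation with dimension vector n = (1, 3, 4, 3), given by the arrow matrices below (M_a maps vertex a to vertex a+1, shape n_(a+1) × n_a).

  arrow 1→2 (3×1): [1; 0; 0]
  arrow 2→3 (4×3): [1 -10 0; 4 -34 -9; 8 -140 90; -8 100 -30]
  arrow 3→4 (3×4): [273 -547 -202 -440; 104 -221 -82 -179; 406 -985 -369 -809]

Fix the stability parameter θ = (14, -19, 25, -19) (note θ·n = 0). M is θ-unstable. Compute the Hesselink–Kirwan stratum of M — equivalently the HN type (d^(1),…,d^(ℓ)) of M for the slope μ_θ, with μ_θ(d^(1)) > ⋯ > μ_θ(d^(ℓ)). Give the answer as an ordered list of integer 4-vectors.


Via rank(M_{q-1}∘⋯∘M_p): M ≅ I[1,4], I[2,2], I[2,4], I[3,3], I[3,4].
μ_θ-semistable layers: μ^(1)=25; μ^(2)=3; μ^(3)=-5/2; μ^(4)=-19

((0, 0, 1, 0); (0, 0, 3, 3); (1, 1, 0, 0); (0, 2, 0, 0))


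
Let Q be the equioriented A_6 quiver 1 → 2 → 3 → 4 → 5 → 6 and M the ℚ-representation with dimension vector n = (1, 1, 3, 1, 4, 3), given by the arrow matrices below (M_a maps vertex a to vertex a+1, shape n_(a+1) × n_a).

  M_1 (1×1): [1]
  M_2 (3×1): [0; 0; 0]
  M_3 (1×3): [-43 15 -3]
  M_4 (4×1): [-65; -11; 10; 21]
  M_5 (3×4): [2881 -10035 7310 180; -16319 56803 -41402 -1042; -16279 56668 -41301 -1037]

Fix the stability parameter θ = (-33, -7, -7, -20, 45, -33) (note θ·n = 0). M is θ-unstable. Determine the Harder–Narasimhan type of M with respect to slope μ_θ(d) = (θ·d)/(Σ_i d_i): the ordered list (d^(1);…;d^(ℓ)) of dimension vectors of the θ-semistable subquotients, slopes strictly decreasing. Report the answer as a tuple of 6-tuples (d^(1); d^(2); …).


Interval decomposition of M: I[1,2], I[3,3]^2, I[3,5], I[5,6]^3.
HN type (ℓ=5): μ^(1)=45; μ^(2)=6; μ^(3)=-7; μ^(4)=-27/2; μ^(5)=-33

((0, 0, 0, 0, 1, 0); (0, 0, 0, 0, 3, 3); (0, 1, 2, 0, 0, 0); (0, 0, 1, 1, 0, 0); (1, 0, 0, 0, 0, 0))


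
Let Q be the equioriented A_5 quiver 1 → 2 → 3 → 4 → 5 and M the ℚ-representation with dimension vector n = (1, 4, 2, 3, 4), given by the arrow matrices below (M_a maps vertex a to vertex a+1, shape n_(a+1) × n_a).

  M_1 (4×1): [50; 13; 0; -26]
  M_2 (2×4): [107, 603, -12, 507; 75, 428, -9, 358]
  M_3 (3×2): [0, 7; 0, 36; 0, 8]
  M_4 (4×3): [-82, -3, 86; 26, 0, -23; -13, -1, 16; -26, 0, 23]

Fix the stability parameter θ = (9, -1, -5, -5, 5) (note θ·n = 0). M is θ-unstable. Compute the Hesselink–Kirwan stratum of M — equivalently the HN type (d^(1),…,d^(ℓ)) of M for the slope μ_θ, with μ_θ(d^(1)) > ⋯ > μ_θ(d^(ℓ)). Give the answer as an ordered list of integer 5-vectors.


Via rank(M_{q-1}∘⋯∘M_p): M ≅ I[1,5], I[2,2]^2, I[2,3], I[4,5]^2, I[5,5].
μ_θ-semistable layers: μ^(1)=5; μ^(2)=-1/2; μ^(3)=-1; μ^(4)=-3; μ^(5)=-5

((0, 0, 0, 0, 4); (1, 1, 1, 1, 0); (0, 2, 0, 0, 0); (0, 1, 1, 0, 0); (0, 0, 0, 2, 0))


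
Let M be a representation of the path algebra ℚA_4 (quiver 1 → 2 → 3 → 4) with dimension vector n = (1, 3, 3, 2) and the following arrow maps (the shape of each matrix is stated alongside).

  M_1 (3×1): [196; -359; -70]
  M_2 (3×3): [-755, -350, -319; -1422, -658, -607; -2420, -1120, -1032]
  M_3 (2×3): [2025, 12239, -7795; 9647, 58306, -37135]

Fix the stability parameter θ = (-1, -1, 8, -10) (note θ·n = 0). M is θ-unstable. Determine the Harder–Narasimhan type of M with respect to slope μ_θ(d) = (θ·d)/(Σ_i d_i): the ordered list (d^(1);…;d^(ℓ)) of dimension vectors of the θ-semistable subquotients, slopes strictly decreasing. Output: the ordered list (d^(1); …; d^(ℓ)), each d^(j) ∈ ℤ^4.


Barcode: M ≅ I[1,2], I[2,4]^2, I[3,3]. HN layers by μ_θ (2 steps, strictly decreasing):
  μ^(1)=8; μ^(2)=-1

((0, 0, 1, 0); (1, 3, 2, 2))


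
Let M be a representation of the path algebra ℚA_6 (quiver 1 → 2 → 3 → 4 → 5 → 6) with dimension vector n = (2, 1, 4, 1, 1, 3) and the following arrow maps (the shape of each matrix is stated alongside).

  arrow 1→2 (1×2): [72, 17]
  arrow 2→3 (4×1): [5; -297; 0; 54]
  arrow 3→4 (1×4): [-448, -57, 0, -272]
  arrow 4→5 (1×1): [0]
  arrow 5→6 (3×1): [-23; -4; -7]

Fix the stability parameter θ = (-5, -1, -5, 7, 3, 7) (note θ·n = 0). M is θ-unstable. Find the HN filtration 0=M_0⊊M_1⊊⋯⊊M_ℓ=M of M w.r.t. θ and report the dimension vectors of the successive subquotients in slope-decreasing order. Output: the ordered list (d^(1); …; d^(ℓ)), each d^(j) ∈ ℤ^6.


Via rank(M_{q-1}∘⋯∘M_p): M ≅ I[1,1], I[1,4], I[3,3]^3, I[5,6], I[6,6]^2.
μ_θ-semistable layers: μ^(1)=7; μ^(2)=3; μ^(3)=-3; μ^(4)=-5

((0, 0, 0, 1, 0, 3); (0, 0, 0, 0, 1, 0); (0, 1, 1, 0, 0, 0); (2, 0, 3, 0, 0, 0))


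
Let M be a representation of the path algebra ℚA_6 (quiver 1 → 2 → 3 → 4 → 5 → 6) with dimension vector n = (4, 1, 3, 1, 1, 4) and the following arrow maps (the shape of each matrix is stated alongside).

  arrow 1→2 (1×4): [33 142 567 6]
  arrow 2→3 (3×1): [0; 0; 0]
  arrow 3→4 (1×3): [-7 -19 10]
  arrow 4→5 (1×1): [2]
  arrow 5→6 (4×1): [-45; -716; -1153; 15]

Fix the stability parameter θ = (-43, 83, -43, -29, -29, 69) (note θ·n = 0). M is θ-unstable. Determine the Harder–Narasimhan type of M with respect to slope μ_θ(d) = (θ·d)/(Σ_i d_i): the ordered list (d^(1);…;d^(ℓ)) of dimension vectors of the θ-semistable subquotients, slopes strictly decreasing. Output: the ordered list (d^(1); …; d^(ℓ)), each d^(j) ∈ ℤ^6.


Via rank(M_{q-1}∘⋯∘M_p): M ≅ I[1,1]^3, I[1,2], I[3,3]^2, I[3,6], I[6,6]^3.
μ_θ-semistable layers: μ^(1)=83; μ^(2)=69; μ^(3)=-29; μ^(4)=-43

((0, 1, 0, 0, 0, 0); (0, 0, 0, 0, 0, 4); (0, 0, 0, 1, 1, 0); (4, 0, 3, 0, 0, 0))


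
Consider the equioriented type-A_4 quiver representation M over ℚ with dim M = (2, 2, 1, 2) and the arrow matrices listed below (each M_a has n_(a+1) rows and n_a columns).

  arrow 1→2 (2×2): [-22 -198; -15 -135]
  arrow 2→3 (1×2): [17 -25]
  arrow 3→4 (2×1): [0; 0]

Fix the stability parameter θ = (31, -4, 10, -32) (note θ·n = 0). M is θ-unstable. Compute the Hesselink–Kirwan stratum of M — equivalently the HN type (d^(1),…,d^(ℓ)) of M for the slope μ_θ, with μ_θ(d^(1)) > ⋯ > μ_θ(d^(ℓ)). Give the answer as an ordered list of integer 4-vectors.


Via rank(M_{q-1}∘⋯∘M_p): M ≅ I[1,1], I[1,3], I[2,2], I[4,4]^2.
μ_θ-semistable layers: μ^(1)=31; μ^(2)=37/3; μ^(3)=-4; μ^(4)=-32

((1, 0, 0, 0); (1, 1, 1, 0); (0, 1, 0, 0); (0, 0, 0, 2))


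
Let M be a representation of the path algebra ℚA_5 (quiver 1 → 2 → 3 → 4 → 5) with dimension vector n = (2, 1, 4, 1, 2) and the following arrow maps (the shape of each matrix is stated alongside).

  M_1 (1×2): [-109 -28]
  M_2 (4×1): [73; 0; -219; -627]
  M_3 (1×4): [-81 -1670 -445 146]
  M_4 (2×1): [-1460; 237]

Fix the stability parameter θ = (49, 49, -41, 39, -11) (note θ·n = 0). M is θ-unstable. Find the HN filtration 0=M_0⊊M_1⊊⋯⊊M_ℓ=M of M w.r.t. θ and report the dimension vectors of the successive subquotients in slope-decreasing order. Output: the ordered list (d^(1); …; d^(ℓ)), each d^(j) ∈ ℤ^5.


Via rank(M_{q-1}∘⋯∘M_p): M ≅ I[1,1], I[1,3], I[3,3]^2, I[3,5], I[5,5].
μ_θ-semistable layers: μ^(1)=49; μ^(2)=19; μ^(3)=14; μ^(4)=-11; μ^(5)=-41

((1, 0, 0, 0, 0); (1, 1, 1, 0, 0); (0, 0, 0, 1, 1); (0, 0, 0, 0, 1); (0, 0, 3, 0, 0))


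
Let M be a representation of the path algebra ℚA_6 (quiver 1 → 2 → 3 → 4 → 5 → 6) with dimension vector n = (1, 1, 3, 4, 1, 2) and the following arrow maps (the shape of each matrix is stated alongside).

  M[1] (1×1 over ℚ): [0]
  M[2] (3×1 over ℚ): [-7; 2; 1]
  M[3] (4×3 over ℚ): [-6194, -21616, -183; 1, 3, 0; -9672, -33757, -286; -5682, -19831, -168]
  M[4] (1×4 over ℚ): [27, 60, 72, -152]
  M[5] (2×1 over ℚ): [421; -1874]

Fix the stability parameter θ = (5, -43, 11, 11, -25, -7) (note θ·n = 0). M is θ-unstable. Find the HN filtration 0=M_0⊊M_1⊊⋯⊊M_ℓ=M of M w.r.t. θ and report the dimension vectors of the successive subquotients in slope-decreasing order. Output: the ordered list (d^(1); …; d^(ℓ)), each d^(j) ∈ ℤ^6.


Barcode: M ≅ I[1,1], I[2,6], I[3,4]^2, I[4,4], I[6,6]. HN layers by μ_θ (5 steps, strictly decreasing):
  μ^(1)=11; μ^(2)=5; μ^(3)=-5/2; μ^(4)=-7; μ^(5)=-43

((0, 0, 2, 3, 0, 0); (1, 0, 0, 0, 0, 0); (0, 0, 1, 1, 1, 1); (0, 0, 0, 0, 0, 1); (0, 1, 0, 0, 0, 0))


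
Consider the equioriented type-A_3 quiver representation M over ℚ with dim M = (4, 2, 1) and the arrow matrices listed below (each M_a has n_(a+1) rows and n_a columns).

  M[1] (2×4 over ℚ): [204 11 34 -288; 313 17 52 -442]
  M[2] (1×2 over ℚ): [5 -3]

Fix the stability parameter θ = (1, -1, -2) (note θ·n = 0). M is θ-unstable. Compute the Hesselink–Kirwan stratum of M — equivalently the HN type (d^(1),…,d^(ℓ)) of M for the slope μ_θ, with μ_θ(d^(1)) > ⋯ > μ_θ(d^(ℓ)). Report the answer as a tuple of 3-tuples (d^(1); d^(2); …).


Barcode: M ≅ I[1,1]^2, I[1,2], I[1,3]. HN layers by μ_θ (3 steps, strictly decreasing):
  μ^(1)=1; μ^(2)=0; μ^(3)=-2/3

((2, 0, 0); (1, 1, 0); (1, 1, 1))
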